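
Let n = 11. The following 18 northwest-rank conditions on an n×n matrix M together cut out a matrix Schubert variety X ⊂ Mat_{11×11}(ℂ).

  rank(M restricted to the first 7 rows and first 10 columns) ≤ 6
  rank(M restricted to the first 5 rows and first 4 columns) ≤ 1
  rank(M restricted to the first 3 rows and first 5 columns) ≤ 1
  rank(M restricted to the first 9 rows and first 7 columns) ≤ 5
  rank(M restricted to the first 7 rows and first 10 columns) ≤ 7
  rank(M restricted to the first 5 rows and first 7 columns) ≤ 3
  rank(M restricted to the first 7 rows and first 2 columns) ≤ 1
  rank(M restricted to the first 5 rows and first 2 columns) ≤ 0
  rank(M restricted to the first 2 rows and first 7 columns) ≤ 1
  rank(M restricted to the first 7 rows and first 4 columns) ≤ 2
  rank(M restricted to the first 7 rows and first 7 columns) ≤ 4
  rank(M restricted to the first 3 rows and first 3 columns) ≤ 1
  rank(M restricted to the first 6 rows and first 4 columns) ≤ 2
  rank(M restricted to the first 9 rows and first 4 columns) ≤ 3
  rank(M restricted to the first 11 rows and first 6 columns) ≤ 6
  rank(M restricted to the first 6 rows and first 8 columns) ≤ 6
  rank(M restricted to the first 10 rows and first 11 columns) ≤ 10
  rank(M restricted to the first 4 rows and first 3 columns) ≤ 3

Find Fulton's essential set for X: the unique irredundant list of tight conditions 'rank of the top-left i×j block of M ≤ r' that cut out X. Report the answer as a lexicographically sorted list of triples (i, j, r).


Propagating the 18 rank bounds to every northwest block:

  i=1: 0, 0, 1, 1, 1, 1, 1, 1, 1, 1, 1
  i=2: 0, 0, 1, 1, 1, 1, 1, 2, 2, 2, 2
  i=3: 0, 0, 1, 1, 1, 2, 2, 3, 3, 3, 3
  i=4: 0, 0, 1, 1, 2, 3, 3, 4, 4, 4, 4
  i=5: 0, 0, 1, 1, 2, 3, 3, 4, 5, 5, 5
  i=6: 1, 1, 2, 2, 3, 4, 4, 5, 6, 6, 6
  i=7: 1, 1, 2, 2, 3, 4, 4, 5, 6, 6, 7
  i=8: 1, 2, 3, 3, 4, 5, 5, 6, 7, 7, 8
  i=9: 1, 2, 3, 3, 4, 5, 5, 6, 7, 8, 9
  i=10: 1, 2, 3, 4, 5, 6, 6, 7, 8, 9, 10
  i=11: 1, 2, 3, 4, 5, 6, 7, 8, 9, 10, 11

so w = (3, 8, 6, 5, 9, 1, 11, 2, 10, 4, 7).

|D(w)|=25, |Ess(w)|=11:

[(2, 7, 1), (3, 5, 1), (5, 2, 0), (5, 4, 1), (5, 7, 3), (7, 2, 1), (7, 4, 2), (7, 7, 4), (7, 10, 6), (9, 4, 3), (9, 7, 5)]


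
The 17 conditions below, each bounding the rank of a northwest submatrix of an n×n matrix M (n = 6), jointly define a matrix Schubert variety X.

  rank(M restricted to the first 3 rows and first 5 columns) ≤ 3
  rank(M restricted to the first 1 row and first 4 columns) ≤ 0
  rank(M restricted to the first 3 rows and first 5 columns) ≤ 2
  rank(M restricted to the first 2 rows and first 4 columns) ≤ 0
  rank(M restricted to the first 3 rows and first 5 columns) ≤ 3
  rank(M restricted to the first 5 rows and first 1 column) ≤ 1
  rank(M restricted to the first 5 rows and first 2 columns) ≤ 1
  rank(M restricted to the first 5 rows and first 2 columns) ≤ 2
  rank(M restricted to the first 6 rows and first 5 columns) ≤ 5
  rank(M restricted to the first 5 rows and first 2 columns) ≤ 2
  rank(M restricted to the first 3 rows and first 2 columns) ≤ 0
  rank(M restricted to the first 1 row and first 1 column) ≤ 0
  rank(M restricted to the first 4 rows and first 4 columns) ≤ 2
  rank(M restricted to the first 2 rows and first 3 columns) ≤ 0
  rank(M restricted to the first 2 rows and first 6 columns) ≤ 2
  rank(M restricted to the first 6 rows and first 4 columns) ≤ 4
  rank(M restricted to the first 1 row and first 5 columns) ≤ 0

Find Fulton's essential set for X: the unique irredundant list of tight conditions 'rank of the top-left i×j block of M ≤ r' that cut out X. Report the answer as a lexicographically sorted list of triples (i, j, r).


Rank table r_w(6×6) implied by the 17 constraints:

  R[1]: 0, 0, 0, 0, 0, 1
  R[2]: 0, 0, 0, 0, 1, 2
  R[3]: 0, 0, 1, 1, 2, 3
  R[4]: 1, 1, 2, 2, 3, 4
  R[5]: 1, 1, 2, 3, 4, 5
  R[6]: 1, 2, 3, 4, 5, 6

giving w = (6, 5, 3, 1, 4, 2) via Δ²R.

|D(w)|=12, |Ess(w)|=4:

[(1, 5, 0), (2, 4, 0), (3, 2, 0), (5, 2, 1)]


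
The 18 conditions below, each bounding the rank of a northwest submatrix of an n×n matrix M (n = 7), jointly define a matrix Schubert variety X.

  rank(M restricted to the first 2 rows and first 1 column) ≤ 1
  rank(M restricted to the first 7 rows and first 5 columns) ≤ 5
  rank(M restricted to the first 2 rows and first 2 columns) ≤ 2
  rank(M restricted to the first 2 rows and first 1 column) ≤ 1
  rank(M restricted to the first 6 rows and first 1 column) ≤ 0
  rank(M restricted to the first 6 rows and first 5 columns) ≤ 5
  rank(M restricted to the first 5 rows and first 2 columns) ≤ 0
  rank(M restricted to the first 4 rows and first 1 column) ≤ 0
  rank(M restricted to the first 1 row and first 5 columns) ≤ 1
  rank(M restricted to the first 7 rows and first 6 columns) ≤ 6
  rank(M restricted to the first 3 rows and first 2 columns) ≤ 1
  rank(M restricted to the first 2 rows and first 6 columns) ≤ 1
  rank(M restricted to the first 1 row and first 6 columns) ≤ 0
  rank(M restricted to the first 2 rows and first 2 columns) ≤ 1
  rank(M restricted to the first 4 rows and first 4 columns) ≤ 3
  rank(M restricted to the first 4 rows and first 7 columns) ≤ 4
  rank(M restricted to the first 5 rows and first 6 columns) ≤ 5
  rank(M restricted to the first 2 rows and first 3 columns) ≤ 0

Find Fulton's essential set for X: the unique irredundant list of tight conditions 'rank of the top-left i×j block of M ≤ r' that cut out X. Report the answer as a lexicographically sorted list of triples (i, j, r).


Propagating the 18 rank bounds to every northwest block:

  R[1]: 0 | 0 | 0 | 0 | 0 | 0 | 1
  R[2]: 0 | 0 | 0 | 1 | 1 | 1 | 2
  R[3]: 0 | 0 | 1 | 2 | 2 | 2 | 3
  R[4]: 0 | 0 | 1 | 2 | 3 | 3 | 4
  R[5]: 0 | 0 | 1 | 2 | 3 | 4 | 5
  R[6]: 0 | 1 | 2 | 3 | 4 | 5 | 6
  R[7]: 1 | 2 | 3 | 4 | 5 | 6 | 7

so w = (7, 4, 3, 5, 6, 2, 1).

ℓ(w)=16; the 4 essential cells (i,j,r):

[(1, 6, 0), (2, 3, 0), (5, 2, 0), (6, 1, 0)]


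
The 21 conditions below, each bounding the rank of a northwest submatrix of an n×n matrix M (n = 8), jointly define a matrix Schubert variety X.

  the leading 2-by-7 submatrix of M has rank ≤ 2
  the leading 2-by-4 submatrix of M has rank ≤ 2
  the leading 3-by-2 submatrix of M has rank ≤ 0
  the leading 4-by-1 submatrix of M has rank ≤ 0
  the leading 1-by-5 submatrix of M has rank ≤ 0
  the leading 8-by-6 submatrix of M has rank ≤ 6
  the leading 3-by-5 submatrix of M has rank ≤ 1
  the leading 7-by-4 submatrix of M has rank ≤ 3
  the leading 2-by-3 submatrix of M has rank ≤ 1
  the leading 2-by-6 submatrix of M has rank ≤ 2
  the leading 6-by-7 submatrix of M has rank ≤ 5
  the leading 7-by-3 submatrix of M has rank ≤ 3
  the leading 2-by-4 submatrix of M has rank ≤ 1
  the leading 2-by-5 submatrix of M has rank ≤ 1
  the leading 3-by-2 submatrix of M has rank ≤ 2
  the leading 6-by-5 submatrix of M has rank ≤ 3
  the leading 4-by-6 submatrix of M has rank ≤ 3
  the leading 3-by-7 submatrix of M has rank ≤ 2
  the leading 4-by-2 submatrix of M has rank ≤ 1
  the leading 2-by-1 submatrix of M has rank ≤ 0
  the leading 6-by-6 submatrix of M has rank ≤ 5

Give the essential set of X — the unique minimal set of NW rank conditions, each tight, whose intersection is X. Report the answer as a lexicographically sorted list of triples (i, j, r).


Reconstructing r_w from the 21 given conditions:

  0, 0, 0, 0, 0, 1, 1, 1
  0, 0, 1, 1, 1, 2, 2, 2
  0, 0, 1, 1, 1, 2, 2, 3
  0, 1, 2, 2, 2, 3, 3, 4
  1, 2, 3, 3, 3, 4, 4, 5
  1, 2, 3, 3, 3, 4, 5, 6
  1, 2, 3, 3, 4, 5, 6, 7
  1, 2, 3, 4, 5, 6, 7, 8

hence w(1..8) = (6, 3, 8, 2, 1, 7, 5, 4).

|D(w)|=16, |Ess(w)|=7:

[(1, 5, 0), (3, 2, 0), (3, 5, 1), (3, 7, 2), (4, 1, 0), (6, 5, 3), (7, 4, 3)]


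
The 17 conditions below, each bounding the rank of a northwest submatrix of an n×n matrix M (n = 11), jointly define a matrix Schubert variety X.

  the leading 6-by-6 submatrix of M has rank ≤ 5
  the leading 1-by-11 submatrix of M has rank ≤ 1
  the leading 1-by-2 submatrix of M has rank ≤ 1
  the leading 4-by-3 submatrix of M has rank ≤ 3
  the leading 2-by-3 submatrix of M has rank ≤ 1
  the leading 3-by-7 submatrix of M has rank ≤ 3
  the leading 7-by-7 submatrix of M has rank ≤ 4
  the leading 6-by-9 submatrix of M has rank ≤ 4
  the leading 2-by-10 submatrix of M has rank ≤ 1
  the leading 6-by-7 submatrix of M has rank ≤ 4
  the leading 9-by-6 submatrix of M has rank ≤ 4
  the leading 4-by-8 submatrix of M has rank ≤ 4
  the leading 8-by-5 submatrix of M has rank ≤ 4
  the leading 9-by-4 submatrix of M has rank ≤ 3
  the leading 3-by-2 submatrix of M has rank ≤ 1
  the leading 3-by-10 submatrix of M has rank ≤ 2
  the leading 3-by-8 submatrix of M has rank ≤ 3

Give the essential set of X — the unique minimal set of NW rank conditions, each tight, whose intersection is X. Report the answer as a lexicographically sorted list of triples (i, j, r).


Computing R[i][j] = min implied NW-rank bound (n=11, 17 conditions):

  row 1: 1 1 1 1 1 1 1 1 1 1 1
  row 2: 1 1 1 1 1 1 1 1 1 1 2
  row 3: 1 1 2 2 2 2 2 2 2 2 3
  row 4: 1 2 3 3 3 3 3 3 3 3 4
  row 5: 1 2 3 3 4 4 4 4 4 4 5
  row 6: 1 2 3 3 4 4 4 4 4 5 6
  row 7: 1 2 3 3 4 4 4 5 5 6 7
  row 8: 1 2 3 3 4 4 5 6 6 7 8
  row 9: 1 2 3 3 4 4 5 6 7 8 9
  row 10: 1 2 3 4 5 5 6 7 8 9 10
  row 11: 1 2 3 4 5 6 7 8 9 10 11

second differences of R give the permutation w = (1, 11, 3, 2, 5, 10, 8, 7, 9, 4, 6).

Rothe diagram D(w) (23 cells), 6 SE-corners (essential conditions):

[(2, 10, 1), (3, 2, 1), (6, 9, 4), (7, 7, 4), (9, 4, 3), (9, 6, 4)]


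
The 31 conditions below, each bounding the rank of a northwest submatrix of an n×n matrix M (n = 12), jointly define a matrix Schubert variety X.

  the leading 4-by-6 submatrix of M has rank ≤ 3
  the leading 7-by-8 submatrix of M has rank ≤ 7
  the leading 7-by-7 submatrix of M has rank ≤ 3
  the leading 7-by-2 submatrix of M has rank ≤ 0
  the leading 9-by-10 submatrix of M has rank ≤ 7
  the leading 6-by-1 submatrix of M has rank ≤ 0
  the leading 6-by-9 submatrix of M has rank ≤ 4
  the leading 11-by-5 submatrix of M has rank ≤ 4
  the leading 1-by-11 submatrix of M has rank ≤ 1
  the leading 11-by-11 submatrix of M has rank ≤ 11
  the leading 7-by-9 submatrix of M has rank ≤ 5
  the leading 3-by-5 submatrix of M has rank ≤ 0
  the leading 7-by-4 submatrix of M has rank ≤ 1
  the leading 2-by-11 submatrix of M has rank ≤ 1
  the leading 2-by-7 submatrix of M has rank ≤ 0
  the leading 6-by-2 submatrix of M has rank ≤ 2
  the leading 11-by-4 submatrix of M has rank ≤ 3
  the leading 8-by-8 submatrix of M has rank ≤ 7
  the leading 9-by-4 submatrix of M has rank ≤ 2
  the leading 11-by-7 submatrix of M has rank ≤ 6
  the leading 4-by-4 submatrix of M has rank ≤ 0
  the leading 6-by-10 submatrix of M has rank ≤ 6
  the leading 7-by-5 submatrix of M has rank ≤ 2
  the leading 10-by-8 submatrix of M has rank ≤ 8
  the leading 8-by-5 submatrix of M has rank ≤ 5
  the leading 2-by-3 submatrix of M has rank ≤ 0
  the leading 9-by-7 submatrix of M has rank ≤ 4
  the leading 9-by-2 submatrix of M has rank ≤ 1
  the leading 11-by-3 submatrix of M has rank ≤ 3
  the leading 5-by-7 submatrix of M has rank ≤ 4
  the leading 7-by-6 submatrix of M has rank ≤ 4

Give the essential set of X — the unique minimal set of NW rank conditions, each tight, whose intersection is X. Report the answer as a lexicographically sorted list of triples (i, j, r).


Rank table r_w(12×12) implied by the 31 constraints:

  R[1]: 0 0 0 0 0 0 0 1 1 1 1 1
  R[2]: 0 0 0 0 0 0 0 1 1 1 1 2
  R[3]: 0 0 0 0 0 1 1 2 2 2 2 3
  R[4]: 0 0 0 0 1 2 2 3 3 3 3 4
  R[5]: 0 0 1 1 2 3 3 4 4 4 4 5
  R[6]: 0 0 1 1 2 3 3 4 4 5 5 6
  R[7]: 0 0 1 1 2 3 3 4 5 6 6 7
  R[8]: 1 1 2 2 3 4 4 5 6 7 7 8
  R[9]: 1 1 2 2 3 4 4 5 6 7 8 9
  R[10]: 1 2 3 3 4 5 5 6 7 8 9 10
  R[11]: 1 2 3 3 4 5 6 7 8 9 10 11
  R[12]: 1 2 3 4 5 6 7 8 9 10 11 12

reading off 1-entries of Δ²R: w = (8, 12, 6, 5, 3, 10, 9, 1, 11, 2, 7, 4).

Fulton essential set (12 of the 41 Rothe cells):

[(2, 7, 0), (2, 11, 1), (3, 5, 0), (4, 4, 0), (6, 9, 4), (7, 2, 0), (7, 4, 1), (7, 7, 3), (9, 2, 1), (9, 4, 2), (9, 7, 4), (11, 4, 3)]


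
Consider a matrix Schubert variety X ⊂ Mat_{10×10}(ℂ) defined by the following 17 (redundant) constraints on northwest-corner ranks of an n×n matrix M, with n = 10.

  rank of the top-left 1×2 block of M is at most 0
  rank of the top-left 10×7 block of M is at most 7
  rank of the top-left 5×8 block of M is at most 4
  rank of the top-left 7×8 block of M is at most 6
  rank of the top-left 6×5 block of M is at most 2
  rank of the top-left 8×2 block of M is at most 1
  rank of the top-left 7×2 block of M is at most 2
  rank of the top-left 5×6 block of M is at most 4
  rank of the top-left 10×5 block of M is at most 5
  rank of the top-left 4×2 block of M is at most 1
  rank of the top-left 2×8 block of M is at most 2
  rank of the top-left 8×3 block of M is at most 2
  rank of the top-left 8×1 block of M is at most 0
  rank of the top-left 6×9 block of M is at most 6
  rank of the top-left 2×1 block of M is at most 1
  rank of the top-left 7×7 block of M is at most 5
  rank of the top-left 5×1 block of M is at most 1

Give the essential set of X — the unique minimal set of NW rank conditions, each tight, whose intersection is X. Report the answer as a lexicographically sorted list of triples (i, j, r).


Computing R[i][j] = min implied NW-rank bound (n=10, 17 conditions):

  0 | 0 | 1 | 1 | 1 | 1 | 1 | 1 | 1 | 1
  0 | 1 | 2 | 2 | 2 | 2 | 2 | 2 | 2 | 2
  0 | 1 | 2 | 2 | 2 | 3 | 3 | 3 | 3 | 3
  0 | 1 | 2 | 2 | 2 | 3 | 4 | 4 | 4 | 4
  0 | 1 | 2 | 2 | 2 | 3 | 4 | 4 | 5 | 5
  0 | 1 | 2 | 2 | 2 | 3 | 4 | 5 | 6 | 6
  0 | 1 | 2 | 3 | 3 | 4 | 5 | 6 | 7 | 7
  0 | 1 | 2 | 3 | 4 | 5 | 6 | 7 | 8 | 8
  1 | 2 | 3 | 4 | 5 | 6 | 7 | 8 | 9 | 9
  1 | 2 | 3 | 4 | 5 | 6 | 7 | 8 | 9 | 10

hence w(1..10) = (3, 2, 6, 7, 9, 8, 4, 5, 1, 10).

D(w) has 18 cells with 4 SE-corners; essential set:

[(1, 2, 0), (5, 8, 4), (6, 5, 2), (8, 1, 0)]


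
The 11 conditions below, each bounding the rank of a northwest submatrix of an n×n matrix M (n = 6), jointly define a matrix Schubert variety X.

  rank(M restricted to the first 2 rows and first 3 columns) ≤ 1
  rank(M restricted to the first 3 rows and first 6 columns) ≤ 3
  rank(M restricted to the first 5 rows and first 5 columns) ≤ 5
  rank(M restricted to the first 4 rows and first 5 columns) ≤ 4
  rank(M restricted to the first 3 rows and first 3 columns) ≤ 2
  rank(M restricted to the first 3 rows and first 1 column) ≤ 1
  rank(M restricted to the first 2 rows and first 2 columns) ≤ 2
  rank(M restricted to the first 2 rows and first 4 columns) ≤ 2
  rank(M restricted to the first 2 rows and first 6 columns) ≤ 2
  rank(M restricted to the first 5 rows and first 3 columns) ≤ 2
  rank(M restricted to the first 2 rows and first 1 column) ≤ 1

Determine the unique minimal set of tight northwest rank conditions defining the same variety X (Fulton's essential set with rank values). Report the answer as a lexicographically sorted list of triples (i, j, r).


Reconstructing r_w from the 11 given conditions:

  R[1]: 1 | 1 | 1 | 1 | 1 | 1
  R[2]: 1 | 1 | 1 | 2 | 2 | 2
  R[3]: 1 | 2 | 2 | 3 | 3 | 3
  R[4]: 1 | 2 | 2 | 3 | 4 | 4
  R[5]: 1 | 2 | 2 | 3 | 4 | 5
  R[6]: 1 | 2 | 3 | 4 | 5 | 6

the unique w with this rank table is (1, 4, 2, 5, 6, 3).

ℓ(w)=4; the 2 essential cells (i,j,r):

[(2, 3, 1), (5, 3, 2)]


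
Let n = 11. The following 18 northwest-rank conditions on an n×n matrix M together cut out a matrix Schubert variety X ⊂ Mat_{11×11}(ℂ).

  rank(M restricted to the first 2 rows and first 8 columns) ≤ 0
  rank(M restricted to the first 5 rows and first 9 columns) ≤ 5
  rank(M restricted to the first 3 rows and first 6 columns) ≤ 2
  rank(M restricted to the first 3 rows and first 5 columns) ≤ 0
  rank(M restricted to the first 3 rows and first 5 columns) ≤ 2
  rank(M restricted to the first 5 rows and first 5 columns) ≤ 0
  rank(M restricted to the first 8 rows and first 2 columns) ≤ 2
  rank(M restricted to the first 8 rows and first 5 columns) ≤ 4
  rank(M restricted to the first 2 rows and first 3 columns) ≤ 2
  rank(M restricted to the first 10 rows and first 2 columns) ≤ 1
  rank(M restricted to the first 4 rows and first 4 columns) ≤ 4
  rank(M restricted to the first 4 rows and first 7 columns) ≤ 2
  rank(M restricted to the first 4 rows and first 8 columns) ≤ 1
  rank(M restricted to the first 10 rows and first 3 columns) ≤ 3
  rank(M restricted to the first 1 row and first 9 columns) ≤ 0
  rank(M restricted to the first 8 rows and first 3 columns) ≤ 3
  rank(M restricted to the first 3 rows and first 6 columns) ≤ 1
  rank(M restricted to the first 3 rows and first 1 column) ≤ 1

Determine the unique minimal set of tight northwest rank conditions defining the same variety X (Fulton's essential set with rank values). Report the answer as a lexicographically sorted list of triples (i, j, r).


The tightest implied rank at each (i,j), from the 18 conditions:

  row 1: 0 0 0 0 0 0 0 0 0 1 1
  row 2: 0 0 0 0 0 0 0 0 1 2 2
  row 3: 0 0 0 0 0 1 1 1 2 3 3
  row 4: 0 0 0 0 0 1 1 1 2 3 4
  row 5: 0 0 0 0 0 1 2 2 3 4 5
  row 6: 1 1 1 1 1 2 3 3 4 5 6
  row 7: 1 1 2 2 2 3 4 4 5 6 7
  row 8: 1 1 2 3 3 4 5 5 6 7 8
  row 9: 1 1 2 3 4 5 6 6 7 8 9
  row 10: 1 1 2 3 4 5 6 7 8 9 10
  row 11: 1 2 3 4 5 6 7 8 9 10 11

hence w(1..11) = (10, 9, 6, 11, 7, 1, 3, 4, 5, 8, 2).

5 SE-corners of the 38-cell Rothe diagram give Ess(w):

[(1, 9, 0), (2, 8, 0), (4, 8, 1), (5, 5, 0), (10, 2, 1)]


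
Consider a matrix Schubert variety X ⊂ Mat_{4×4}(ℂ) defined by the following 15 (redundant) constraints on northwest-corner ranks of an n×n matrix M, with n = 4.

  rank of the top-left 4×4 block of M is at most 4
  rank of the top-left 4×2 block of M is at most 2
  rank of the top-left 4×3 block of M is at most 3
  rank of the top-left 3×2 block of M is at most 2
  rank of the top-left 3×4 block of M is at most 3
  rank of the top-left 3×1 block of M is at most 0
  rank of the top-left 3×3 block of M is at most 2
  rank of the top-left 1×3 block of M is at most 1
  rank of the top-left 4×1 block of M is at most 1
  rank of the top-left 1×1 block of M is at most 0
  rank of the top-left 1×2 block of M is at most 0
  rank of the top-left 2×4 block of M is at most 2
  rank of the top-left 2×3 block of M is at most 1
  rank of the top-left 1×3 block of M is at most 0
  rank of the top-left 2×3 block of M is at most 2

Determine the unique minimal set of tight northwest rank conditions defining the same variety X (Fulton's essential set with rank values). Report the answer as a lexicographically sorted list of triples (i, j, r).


The tightest implied rank at each (i,j), from the 15 conditions:

  0 0 0 1
  0 1 1 2
  0 1 2 3
  1 2 3 4

so w = (4, 2, 3, 1).

Rothe diagram D(w) (5 cells), 2 SE-corners (essential conditions):

[(1, 3, 0), (3, 1, 0)]


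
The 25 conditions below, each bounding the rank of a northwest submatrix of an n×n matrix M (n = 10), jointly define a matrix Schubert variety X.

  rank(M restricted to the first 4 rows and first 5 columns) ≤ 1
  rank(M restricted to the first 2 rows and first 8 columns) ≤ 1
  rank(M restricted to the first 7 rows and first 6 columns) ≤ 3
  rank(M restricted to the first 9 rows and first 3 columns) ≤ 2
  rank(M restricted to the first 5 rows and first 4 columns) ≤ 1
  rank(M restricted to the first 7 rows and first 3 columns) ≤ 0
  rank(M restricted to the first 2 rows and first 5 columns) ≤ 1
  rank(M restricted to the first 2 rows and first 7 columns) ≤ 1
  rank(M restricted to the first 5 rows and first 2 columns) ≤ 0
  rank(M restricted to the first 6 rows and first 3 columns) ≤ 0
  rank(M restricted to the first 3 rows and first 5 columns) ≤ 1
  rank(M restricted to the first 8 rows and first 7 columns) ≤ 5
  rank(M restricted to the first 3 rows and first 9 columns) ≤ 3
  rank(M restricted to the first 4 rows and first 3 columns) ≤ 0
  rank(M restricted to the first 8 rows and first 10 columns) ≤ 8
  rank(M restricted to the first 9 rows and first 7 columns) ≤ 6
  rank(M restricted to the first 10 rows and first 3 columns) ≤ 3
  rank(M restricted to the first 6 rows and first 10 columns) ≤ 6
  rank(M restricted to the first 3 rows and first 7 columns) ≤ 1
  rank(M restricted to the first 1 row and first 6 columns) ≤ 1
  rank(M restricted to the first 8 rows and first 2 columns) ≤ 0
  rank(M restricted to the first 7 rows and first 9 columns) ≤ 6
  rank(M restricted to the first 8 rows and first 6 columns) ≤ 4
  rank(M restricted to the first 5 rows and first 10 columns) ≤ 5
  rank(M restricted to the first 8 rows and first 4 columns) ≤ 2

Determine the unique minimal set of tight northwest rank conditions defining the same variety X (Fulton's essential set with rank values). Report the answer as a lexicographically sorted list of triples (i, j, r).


Recovering R(i,j) via the rank-extension bound from the 25 conditions:

  0 0 0 1 1 1 1 1 1 1
  0 0 0 1 1 1 1 1 2 2
  0 0 0 1 1 1 1 2 3 3
  0 0 0 1 1 2 2 3 4 4
  0 0 0 1 2 3 3 4 5 5
  0 0 0 1 2 3 4 5 6 6
  0 0 0 1 2 3 4 5 6 7
  0 0 1 2 3 4 5 6 7 8
  1 1 2 3 4 5 6 7 8 9
  1 2 3 4 5 6 7 8 9 10

so w = (4, 9, 8, 6, 5, 7, 10, 3, 1, 2).

5 SE-corners of the 31-cell Rothe diagram give Ess(w):

[(2, 8, 1), (3, 7, 1), (4, 5, 1), (7, 3, 0), (8, 2, 0)]


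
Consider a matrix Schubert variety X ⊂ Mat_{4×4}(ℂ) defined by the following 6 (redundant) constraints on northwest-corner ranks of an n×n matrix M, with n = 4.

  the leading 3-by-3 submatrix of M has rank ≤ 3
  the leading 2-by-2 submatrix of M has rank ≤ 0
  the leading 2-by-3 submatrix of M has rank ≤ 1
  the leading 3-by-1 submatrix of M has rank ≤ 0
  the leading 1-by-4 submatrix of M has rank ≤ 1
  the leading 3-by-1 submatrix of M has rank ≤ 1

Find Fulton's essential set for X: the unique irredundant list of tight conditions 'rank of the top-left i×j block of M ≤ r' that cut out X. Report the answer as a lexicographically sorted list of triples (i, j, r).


Recovering R(i,j) via the rank-extension bound from the 6 conditions:

  0, 0, 1, 1
  0, 0, 1, 2
  0, 1, 2, 3
  1, 2, 3, 4

so w = (3, 4, 2, 1).

ℓ(w)=5; the 2 essential cells (i,j,r):

[(2, 2, 0), (3, 1, 0)]


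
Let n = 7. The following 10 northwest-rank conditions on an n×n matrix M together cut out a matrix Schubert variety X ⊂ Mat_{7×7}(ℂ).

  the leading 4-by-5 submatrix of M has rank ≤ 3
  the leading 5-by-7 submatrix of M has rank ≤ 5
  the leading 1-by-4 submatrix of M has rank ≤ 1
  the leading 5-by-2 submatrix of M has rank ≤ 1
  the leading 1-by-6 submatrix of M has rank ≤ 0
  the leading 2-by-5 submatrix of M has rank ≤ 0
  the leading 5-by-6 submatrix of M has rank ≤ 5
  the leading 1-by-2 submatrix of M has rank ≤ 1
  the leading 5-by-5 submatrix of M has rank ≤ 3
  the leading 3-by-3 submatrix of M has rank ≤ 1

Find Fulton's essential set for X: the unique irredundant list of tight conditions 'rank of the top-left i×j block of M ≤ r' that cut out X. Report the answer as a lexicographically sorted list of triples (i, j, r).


Rank table r_w(7×7) implied by the 10 constraints:

  row 1: 0, 0, 0, 0, 0, 0, 1
  row 2: 0, 0, 0, 0, 0, 1, 2
  row 3: 1, 1, 1, 1, 1, 2, 3
  row 4: 1, 1, 2, 2, 2, 3, 4
  row 5: 1, 1, 2, 3, 3, 4, 5
  row 6: 1, 2, 3, 4, 4, 5, 6
  row 7: 1, 2, 3, 4, 5, 6, 7

hence w(1..7) = (7, 6, 1, 3, 4, 2, 5).

3 SE-corners of the 13-cell Rothe diagram give Ess(w):

[(1, 6, 0), (2, 5, 0), (5, 2, 1)]


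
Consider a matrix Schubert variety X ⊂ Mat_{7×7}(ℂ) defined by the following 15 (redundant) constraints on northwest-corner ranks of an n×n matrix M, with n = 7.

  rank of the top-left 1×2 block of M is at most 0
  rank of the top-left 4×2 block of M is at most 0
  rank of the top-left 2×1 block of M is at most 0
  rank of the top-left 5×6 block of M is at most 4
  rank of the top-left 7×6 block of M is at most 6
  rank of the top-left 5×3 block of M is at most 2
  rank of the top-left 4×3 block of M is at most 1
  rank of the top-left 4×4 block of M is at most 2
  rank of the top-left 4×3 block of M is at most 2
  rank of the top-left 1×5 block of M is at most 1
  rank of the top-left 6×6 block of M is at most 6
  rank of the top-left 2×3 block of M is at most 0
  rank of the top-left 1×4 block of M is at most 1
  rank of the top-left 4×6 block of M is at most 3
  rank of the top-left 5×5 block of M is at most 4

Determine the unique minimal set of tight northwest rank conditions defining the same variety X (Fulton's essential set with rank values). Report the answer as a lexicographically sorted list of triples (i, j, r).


Computing R[i][j] = min implied NW-rank bound (n=7, 15 conditions):

  row 1: 0 0 0 1 1 1 1
  row 2: 0 0 0 1 2 2 2
  row 3: 0 0 1 2 3 3 3
  row 4: 0 0 1 2 3 3 4
  row 5: 1 1 2 3 4 4 5
  row 6: 1 2 3 4 5 5 6
  row 7: 1 2 3 4 5 6 7

giving w = (4, 5, 3, 7, 1, 2, 6) via Δ²R.

ℓ(w)=11; the 3 essential cells (i,j,r):

[(2, 3, 0), (4, 2, 0), (4, 6, 3)]


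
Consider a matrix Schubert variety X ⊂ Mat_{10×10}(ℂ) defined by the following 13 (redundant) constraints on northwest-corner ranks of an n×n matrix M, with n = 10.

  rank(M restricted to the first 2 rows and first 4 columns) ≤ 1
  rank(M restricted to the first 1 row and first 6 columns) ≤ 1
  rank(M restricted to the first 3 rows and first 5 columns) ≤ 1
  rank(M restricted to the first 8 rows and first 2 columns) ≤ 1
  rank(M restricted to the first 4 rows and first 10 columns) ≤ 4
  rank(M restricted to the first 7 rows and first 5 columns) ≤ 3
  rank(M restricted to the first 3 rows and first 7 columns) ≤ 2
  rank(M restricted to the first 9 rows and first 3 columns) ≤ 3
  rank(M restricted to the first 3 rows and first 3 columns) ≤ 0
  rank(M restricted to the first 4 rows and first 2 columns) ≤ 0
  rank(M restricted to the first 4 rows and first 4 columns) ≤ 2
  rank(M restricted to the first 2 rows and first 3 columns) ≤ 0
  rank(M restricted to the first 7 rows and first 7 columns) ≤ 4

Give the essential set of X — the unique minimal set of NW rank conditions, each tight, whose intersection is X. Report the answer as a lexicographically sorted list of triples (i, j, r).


Rank table r_w(10×10) implied by the 13 constraints:

  0, 0, 0, 1, 1, 1, 1, 1, 1, 1
  0, 0, 0, 1, 1, 2, 2, 2, 2, 2
  0, 0, 0, 1, 1, 2, 2, 3, 3, 3
  0, 0, 1, 2, 2, 3, 3, 4, 4, 4
  1, 1, 2, 3, 3, 4, 4, 5, 5, 5
  1, 1, 2, 3, 3, 4, 4, 5, 6, 6
  1, 1, 2, 3, 3, 4, 4, 5, 6, 7
  1, 1, 2, 3, 4, 5, 5, 6, 7, 8
  1, 2, 3, 4, 5, 6, 6, 7, 8, 9
  1, 2, 3, 4, 5, 6, 7, 8, 9, 10

giving w = (4, 6, 8, 3, 1, 9, 10, 5, 2, 7) via Δ²R.

|D(w)|=21, |Ess(w)|=7:

[(3, 3, 0), (3, 5, 1), (3, 7, 2), (4, 2, 0), (7, 5, 3), (7, 7, 4), (8, 2, 1)]


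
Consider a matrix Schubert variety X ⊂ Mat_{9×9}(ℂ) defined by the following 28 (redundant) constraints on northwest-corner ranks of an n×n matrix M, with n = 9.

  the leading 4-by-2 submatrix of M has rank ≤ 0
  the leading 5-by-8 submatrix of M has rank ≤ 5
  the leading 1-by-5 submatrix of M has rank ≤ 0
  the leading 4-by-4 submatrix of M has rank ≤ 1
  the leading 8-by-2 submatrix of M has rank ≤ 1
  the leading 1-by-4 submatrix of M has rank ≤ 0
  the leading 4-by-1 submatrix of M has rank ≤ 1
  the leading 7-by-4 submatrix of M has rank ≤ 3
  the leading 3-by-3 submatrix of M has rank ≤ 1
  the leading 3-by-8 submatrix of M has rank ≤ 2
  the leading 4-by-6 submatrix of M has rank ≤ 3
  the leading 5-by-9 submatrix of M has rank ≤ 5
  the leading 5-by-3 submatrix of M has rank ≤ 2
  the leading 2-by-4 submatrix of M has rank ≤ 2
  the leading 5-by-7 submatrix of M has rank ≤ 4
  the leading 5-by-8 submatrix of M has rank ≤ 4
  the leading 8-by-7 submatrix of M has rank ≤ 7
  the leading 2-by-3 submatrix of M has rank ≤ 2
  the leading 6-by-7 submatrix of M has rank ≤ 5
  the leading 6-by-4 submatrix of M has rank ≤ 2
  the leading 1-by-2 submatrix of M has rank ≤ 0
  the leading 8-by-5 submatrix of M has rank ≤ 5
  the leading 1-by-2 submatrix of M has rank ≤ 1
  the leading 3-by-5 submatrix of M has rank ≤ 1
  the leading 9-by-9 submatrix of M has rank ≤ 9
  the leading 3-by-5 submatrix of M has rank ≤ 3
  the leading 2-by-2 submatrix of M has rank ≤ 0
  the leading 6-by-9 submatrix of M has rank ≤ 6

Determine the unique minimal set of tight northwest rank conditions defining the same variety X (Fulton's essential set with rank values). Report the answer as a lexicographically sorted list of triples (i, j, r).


Reconstructing r_w from the 28 given conditions:

  i=1: 0 0 0 0 0 1 1 1 1
  i=2: 0 0 1 1 1 2 2 2 2
  i=3: 0 0 1 1 1 2 2 2 3
  i=4: 0 0 1 1 2 3 3 3 4
  i=5: 1 1 2 2 3 4 4 4 5
  i=6: 1 1 2 2 3 4 5 5 6
  i=7: 1 1 2 3 4 5 6 6 7
  i=8: 1 1 2 3 4 5 6 7 8
  i=9: 1 2 3 4 5 6 7 8 9

reading off 1-entries of Δ²R: w = (6, 3, 9, 5, 1, 7, 4, 8, 2).

Rothe diagram D(w) (20 cells), 7 SE-corners (essential conditions):

[(1, 5, 0), (3, 5, 1), (3, 8, 2), (4, 2, 0), (4, 4, 1), (6, 4, 2), (8, 2, 1)]


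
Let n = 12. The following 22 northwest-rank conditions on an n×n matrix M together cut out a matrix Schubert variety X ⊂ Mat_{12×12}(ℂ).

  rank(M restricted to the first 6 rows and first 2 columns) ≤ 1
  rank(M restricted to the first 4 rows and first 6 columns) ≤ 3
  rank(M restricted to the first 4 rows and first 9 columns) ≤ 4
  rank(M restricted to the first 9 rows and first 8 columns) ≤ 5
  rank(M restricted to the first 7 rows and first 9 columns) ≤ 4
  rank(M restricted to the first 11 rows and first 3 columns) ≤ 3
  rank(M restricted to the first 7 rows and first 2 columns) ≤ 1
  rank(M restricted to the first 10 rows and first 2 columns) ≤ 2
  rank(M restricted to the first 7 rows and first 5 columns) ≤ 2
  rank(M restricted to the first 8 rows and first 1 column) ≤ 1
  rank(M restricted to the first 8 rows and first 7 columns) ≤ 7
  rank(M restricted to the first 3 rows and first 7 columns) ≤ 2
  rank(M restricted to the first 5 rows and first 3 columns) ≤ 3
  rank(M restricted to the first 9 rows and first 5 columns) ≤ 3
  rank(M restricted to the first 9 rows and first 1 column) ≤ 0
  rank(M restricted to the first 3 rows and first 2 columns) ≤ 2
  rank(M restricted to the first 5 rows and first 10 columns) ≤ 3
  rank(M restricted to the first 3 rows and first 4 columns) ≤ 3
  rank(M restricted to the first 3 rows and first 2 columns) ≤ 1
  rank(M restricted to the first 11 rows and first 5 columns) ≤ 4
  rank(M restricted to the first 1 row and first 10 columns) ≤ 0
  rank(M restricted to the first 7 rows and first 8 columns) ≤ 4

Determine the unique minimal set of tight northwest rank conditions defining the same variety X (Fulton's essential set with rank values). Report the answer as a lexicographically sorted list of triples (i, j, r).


The tightest implied rank at each (i,j), from the 22 conditions:

  0 | 0 | 0 | 0 | 0 | 0 | 0 | 0 | 0 | 0 | 1 | 1
  0 | 1 | 1 | 1 | 1 | 1 | 1 | 1 | 1 | 1 | 2 | 2
  0 | 1 | 2 | 2 | 2 | 2 | 2 | 2 | 2 | 2 | 3 | 3
  0 | 1 | 2 | 2 | 2 | 3 | 3 | 3 | 3 | 3 | 4 | 4
  0 | 1 | 2 | 2 | 2 | 3 | 3 | 3 | 3 | 3 | 4 | 5
  0 | 1 | 2 | 2 | 2 | 3 | 4 | 4 | 4 | 4 | 5 | 6
  0 | 1 | 2 | 2 | 2 | 3 | 4 | 4 | 4 | 5 | 6 | 7
  0 | 1 | 2 | 3 | 3 | 4 | 5 | 5 | 5 | 6 | 7 | 8
  0 | 1 | 2 | 3 | 3 | 4 | 5 | 5 | 6 | 7 | 8 | 9
  1 | 2 | 3 | 4 | 4 | 5 | 6 | 6 | 7 | 8 | 9 | 10
  1 | 2 | 3 | 4 | 4 | 5 | 6 | 7 | 8 | 9 | 10 | 11
  1 | 2 | 3 | 4 | 5 | 6 | 7 | 8 | 9 | 10 | 11 | 12

second differences of R give the permutation w = (11, 2, 3, 6, 12, 7, 10, 4, 9, 1, 8, 5).

|D(w)|=35, |Ess(w)|=8:

[(1, 10, 0), (5, 10, 3), (7, 5, 2), (7, 9, 4), (9, 1, 0), (9, 5, 3), (9, 8, 5), (11, 5, 4)]


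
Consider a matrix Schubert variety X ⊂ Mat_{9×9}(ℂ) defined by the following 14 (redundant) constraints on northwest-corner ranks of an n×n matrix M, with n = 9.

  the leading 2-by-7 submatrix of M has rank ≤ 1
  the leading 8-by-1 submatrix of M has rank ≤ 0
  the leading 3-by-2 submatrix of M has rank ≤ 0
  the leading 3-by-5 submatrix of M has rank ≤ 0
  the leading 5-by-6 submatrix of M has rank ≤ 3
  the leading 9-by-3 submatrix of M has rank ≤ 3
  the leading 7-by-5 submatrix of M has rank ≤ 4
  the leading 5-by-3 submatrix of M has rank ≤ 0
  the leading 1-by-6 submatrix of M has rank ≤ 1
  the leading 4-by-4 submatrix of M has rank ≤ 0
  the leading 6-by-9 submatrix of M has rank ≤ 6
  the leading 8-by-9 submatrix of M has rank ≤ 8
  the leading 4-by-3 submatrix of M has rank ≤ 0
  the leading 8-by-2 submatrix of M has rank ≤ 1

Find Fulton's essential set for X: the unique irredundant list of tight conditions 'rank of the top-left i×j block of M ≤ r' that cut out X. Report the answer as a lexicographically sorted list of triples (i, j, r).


Reconstructing r_w from the 14 given conditions:

  0 0 0 0 0 1 1 1 1
  0 0 0 0 0 1 1 2 2
  0 0 0 0 0 1 2 3 3
  0 0 0 0 1 2 3 4 4
  0 0 0 1 2 3 4 5 5
  0 1 1 2 3 4 5 6 6
  0 1 2 3 4 5 6 7 7
  0 1 2 3 4 5 6 7 8
  1 2 3 4 5 6 7 8 9

reading off 1-entries of Δ²R: w = (6, 8, 7, 5, 4, 2, 3, 9, 1).

|D(w)|=26, |Ess(w)|=5:

[(2, 7, 1), (3, 5, 0), (4, 4, 0), (5, 3, 0), (8, 1, 0)]


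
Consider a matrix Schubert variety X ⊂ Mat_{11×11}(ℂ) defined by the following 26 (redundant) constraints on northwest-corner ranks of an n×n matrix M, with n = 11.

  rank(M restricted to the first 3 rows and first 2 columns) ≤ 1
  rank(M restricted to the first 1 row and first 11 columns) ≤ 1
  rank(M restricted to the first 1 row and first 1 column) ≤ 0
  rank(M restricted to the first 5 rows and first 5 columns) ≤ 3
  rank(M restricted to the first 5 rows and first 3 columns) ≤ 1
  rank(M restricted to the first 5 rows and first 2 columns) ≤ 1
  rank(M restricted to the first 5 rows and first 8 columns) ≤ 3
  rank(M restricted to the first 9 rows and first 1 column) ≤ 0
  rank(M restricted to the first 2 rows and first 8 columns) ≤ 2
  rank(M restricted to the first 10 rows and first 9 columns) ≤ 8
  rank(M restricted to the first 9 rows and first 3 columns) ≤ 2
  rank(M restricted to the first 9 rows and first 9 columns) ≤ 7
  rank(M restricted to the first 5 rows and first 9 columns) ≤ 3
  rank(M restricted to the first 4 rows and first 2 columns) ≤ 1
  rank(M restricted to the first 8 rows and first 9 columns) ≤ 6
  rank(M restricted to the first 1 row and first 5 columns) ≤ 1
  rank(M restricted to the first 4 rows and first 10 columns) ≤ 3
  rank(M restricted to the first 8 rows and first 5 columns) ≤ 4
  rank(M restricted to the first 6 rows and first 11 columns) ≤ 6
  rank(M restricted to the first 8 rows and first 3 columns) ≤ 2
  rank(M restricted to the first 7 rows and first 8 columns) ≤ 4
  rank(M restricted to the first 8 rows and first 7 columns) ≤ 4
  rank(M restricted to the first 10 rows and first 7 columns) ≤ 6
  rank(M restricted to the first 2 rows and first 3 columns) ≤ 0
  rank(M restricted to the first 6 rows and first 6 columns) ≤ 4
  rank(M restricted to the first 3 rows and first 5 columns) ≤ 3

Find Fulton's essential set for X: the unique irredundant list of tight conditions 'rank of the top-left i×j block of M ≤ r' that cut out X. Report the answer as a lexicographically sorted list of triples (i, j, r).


Reconstructing r_w from the 26 given conditions:

  R[1]: 0, 0, 0, 1, 1, 1, 1, 1, 1, 1, 1
  R[2]: 0, 0, 0, 1, 2, 2, 2, 2, 2, 2, 2
  R[3]: 0, 1, 1, 2, 3, 3, 3, 3, 3, 3, 3
  R[4]: 0, 1, 1, 2, 3, 3, 3, 3, 3, 3, 4
  R[5]: 0, 1, 1, 2, 3, 3, 3, 3, 3, 4, 5
  R[6]: 0, 1, 2, 3, 4, 4, 4, 4, 4, 5, 6
  R[7]: 0, 1, 2, 3, 4, 4, 4, 4, 5, 6, 7
  R[8]: 0, 1, 2, 3, 4, 4, 4, 5, 6, 7, 8
  R[9]: 0, 1, 2, 3, 4, 5, 5, 6, 7, 8, 9
  R[10]: 1, 2, 3, 4, 5, 6, 6, 7, 8, 9, 10
  R[11]: 1, 2, 3, 4, 5, 6, 7, 8, 9, 10, 11

second differences of R give the permutation w = (4, 5, 2, 11, 10, 3, 9, 8, 6, 1, 7).

Fulton essential set (7 of the 29 Rothe cells):

[(2, 3, 0), (4, 10, 3), (5, 3, 1), (5, 9, 3), (7, 8, 4), (8, 7, 4), (9, 1, 0)]


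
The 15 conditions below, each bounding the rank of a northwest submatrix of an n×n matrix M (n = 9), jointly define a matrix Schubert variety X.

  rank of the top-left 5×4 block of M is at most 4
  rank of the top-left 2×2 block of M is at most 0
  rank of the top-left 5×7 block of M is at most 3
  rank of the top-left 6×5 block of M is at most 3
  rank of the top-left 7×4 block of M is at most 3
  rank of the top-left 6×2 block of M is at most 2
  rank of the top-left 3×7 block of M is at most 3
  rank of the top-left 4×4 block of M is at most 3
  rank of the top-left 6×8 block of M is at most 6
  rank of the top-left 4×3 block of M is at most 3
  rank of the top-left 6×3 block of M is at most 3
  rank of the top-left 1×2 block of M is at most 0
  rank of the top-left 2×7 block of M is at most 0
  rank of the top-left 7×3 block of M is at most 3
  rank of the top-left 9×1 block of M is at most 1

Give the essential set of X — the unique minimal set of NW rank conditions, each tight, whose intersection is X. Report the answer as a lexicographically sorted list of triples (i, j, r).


The tightest implied rank at each (i,j), from the 15 conditions:

  i=1: 0 0 0 0 0 0 0 1 1
  i=2: 0 0 0 0 0 0 0 1 2
  i=3: 1 1 1 1 1 1 1 2 3
  i=4: 1 2 2 2 2 2 2 3 4
  i=5: 1 2 3 3 3 3 3 4 5
  i=6: 1 2 3 3 3 4 4 5 6
  i=7: 1 2 3 3 4 5 5 6 7
  i=8: 1 2 3 4 5 6 6 7 8
  i=9: 1 2 3 4 5 6 7 8 9

hence w(1..9) = (8, 9, 1, 2, 3, 6, 5, 4, 7).

Fulton essential set (3 of the 17 Rothe cells):

[(2, 7, 0), (6, 5, 3), (7, 4, 3)]


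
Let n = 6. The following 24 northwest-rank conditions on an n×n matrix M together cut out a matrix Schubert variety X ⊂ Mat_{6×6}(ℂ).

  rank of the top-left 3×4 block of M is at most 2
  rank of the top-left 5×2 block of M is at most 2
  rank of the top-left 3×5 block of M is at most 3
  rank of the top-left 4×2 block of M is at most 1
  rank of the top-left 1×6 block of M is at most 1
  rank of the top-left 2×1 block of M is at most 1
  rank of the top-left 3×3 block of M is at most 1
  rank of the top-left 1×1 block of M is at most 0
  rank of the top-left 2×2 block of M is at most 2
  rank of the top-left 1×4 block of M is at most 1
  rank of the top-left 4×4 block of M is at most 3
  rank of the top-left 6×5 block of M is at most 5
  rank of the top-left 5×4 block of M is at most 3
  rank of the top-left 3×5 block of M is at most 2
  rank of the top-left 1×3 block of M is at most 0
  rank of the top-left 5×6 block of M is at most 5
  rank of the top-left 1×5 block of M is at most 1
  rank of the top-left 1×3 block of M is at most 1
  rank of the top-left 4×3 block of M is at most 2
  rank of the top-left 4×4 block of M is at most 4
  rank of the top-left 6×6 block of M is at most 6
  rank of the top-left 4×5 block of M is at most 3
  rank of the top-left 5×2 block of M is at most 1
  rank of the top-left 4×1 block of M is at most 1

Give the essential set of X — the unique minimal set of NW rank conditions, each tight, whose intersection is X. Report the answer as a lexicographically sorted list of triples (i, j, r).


Reconstructing r_w from the 24 given conditions:

  R[1]: 0 | 0 | 0 | 1 | 1 | 1
  R[2]: 1 | 1 | 1 | 2 | 2 | 2
  R[3]: 1 | 1 | 1 | 2 | 2 | 3
  R[4]: 1 | 1 | 2 | 3 | 3 | 4
  R[5]: 1 | 1 | 2 | 3 | 4 | 5
  R[6]: 1 | 2 | 3 | 4 | 5 | 6

giving w = (4, 1, 6, 3, 5, 2) via Δ²R.

4 SE-corners of the 8-cell Rothe diagram give Ess(w):

[(1, 3, 0), (3, 3, 1), (3, 5, 2), (5, 2, 1)]


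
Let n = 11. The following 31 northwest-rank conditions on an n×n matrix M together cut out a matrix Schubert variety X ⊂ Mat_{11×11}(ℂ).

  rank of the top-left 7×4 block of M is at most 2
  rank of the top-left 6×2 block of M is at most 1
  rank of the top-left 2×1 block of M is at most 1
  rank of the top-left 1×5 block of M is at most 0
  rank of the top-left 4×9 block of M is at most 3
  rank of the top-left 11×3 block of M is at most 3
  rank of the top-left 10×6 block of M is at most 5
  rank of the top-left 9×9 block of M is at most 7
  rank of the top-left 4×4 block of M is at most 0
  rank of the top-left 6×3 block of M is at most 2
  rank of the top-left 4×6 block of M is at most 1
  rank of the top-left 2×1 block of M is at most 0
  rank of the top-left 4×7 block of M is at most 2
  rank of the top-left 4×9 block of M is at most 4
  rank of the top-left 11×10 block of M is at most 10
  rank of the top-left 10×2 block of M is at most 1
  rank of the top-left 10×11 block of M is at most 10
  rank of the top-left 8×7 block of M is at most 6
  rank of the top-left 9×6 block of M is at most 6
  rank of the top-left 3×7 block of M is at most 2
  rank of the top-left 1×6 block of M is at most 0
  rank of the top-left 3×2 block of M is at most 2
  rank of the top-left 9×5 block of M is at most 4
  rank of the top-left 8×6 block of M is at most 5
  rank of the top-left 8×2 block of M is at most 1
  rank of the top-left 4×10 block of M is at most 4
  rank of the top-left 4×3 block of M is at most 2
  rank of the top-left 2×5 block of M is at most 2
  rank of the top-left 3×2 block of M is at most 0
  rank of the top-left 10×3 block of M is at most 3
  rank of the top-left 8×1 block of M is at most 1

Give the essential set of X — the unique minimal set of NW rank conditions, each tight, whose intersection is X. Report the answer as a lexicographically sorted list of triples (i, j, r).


The tightest implied rank at each (i,j), from the 31 conditions:

  0  0  0  0  0  0  1  1  1  1  1
  0  0  0  0  1  1  2  2  2  2  2
  0  0  0  0  1  1  2  3  3  3  3
  0  0  0  0  1  1  2  3  3  4  4
  1  1  1  1  2  2  3  4  4  5  5
  1  1  2  2  3  3  4  5  5  6  6
  1  1  2  2  3  4  5  6  6  7  7
  1  1  2  3  4  5  6  7  7  8  8
  1  1  2  3  4  5  6  7  7  8  9
  1  1  2  3  4  5  6  7  8  9  10
  1  2  3  4  5  6  7  8  9  10  11

reading off 1-entries of Δ²R: w = (7, 5, 8, 10, 1, 3, 6, 4, 11, 9, 2).

7 SE-corners of the 28-cell Rothe diagram give Ess(w):

[(1, 6, 0), (4, 4, 0), (4, 6, 1), (4, 9, 3), (7, 4, 2), (9, 9, 7), (10, 2, 1)]
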